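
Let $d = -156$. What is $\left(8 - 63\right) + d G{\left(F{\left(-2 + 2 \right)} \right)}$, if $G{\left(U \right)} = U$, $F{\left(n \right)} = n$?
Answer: $-55$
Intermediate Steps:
$\left(8 - 63\right) + d G{\left(F{\left(-2 + 2 \right)} \right)} = \left(8 - 63\right) - 156 \left(-2 + 2\right) = -55 - 0 = -55 + 0 = -55$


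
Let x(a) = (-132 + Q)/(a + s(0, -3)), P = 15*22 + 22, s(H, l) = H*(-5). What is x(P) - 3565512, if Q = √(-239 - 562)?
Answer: -28524099/8 + 3*I*√89/352 ≈ -3.5655e+6 + 0.080403*I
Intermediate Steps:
s(H, l) = -5*H
Q = 3*I*√89 (Q = √(-801) = 3*I*√89 ≈ 28.302*I)
P = 352 (P = 330 + 22 = 352)
x(a) = (-132 + 3*I*√89)/a (x(a) = (-132 + 3*I*√89)/(a - 5*0) = (-132 + 3*I*√89)/(a + 0) = (-132 + 3*I*√89)/a)
x(P) - 3565512 = 3*(-44 + I*√89)/352 - 3565512 = 3*(1/352)*(-44 + I*√89) - 3565512 = (-3/8 + 3*I*√89/352) - 3565512 = -28524099/8 + 3*I*√89/352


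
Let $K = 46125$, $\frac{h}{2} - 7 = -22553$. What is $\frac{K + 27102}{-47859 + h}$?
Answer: $- \frac{73227}{92951} \approx -0.7878$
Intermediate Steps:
$h = -45092$ ($h = 14 + 2 \left(-22553\right) = 14 - 45106 = -45092$)
$\frac{K + 27102}{-47859 + h} = \frac{46125 + 27102}{-47859 - 45092} = \frac{73227}{-92951} = 73227 \left(- \frac{1}{92951}\right) = - \frac{73227}{92951}$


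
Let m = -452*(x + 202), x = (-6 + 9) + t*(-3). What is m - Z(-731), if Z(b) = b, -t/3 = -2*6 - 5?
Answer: -22773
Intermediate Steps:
t = 51 (t = -3*(-2*6 - 5) = -3*(-12 - 5) = -3*(-17) = 51)
x = -150 (x = (-6 + 9) + 51*(-3) = 3 - 153 = -150)
m = -23504 (m = -452*(-150 + 202) = -452*52 = -23504)
m - Z(-731) = -23504 - 1*(-731) = -23504 + 731 = -22773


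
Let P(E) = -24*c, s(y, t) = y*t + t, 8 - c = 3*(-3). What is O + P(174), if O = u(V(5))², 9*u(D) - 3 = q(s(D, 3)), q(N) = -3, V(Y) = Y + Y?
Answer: -408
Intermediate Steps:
V(Y) = 2*Y
c = 17 (c = 8 - 3*(-3) = 8 - 1*(-9) = 8 + 9 = 17)
s(y, t) = t + t*y (s(y, t) = t*y + t = t + t*y)
u(D) = 0 (u(D) = ⅓ + (⅑)*(-3) = ⅓ - ⅓ = 0)
P(E) = -408 (P(E) = -24*17 = -408)
O = 0 (O = 0² = 0)
O + P(174) = 0 - 408 = -408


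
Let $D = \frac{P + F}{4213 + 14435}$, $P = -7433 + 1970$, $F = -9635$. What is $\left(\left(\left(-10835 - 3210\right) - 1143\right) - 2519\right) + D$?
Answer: $- \frac{165107617}{9324} \approx -17708.0$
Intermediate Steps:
$P = -5463$
$D = - \frac{7549}{9324}$ ($D = \frac{-5463 - 9635}{4213 + 14435} = - \frac{15098}{18648} = \left(-15098\right) \frac{1}{18648} = - \frac{7549}{9324} \approx -0.80963$)
$\left(\left(\left(-10835 - 3210\right) - 1143\right) - 2519\right) + D = \left(\left(\left(-10835 - 3210\right) - 1143\right) - 2519\right) - \frac{7549}{9324} = \left(\left(-14045 - 1143\right) - 2519\right) - \frac{7549}{9324} = \left(-15188 - 2519\right) - \frac{7549}{9324} = -17707 - \frac{7549}{9324} = - \frac{165107617}{9324}$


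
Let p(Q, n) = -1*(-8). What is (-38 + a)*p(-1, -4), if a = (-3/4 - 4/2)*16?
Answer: -656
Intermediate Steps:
p(Q, n) = 8
a = -44 (a = (-3*¼ - 4*½)*16 = (-¾ - 2)*16 = -11/4*16 = -44)
(-38 + a)*p(-1, -4) = (-38 - 44)*8 = -82*8 = -656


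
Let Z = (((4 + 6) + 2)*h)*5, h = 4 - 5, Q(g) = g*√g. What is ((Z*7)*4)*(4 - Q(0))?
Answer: -6720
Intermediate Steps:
Q(g) = g^(3/2)
h = -1
Z = -60 (Z = (((4 + 6) + 2)*(-1))*5 = ((10 + 2)*(-1))*5 = (12*(-1))*5 = -12*5 = -60)
((Z*7)*4)*(4 - Q(0)) = (-60*7*4)*(4 - 0^(3/2)) = (-420*4)*(4 - 1*0) = -1680*(4 + 0) = -1680*4 = -6720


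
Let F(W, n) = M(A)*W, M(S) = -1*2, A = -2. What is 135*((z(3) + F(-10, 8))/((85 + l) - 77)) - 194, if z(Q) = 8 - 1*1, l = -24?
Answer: -6749/16 ≈ -421.81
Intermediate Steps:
z(Q) = 7 (z(Q) = 8 - 1 = 7)
M(S) = -2
F(W, n) = -2*W
135*((z(3) + F(-10, 8))/((85 + l) - 77)) - 194 = 135*((7 - 2*(-10))/((85 - 24) - 77)) - 194 = 135*((7 + 20)/(61 - 77)) - 194 = 135*(27/(-16)) - 194 = 135*(27*(-1/16)) - 194 = 135*(-27/16) - 194 = -3645/16 - 194 = -6749/16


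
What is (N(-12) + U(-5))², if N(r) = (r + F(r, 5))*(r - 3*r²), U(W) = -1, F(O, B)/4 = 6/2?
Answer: 1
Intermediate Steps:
F(O, B) = 12 (F(O, B) = 4*(6/2) = 4*(6*(½)) = 4*3 = 12)
N(r) = (12 + r)*(r - 3*r²) (N(r) = (r + 12)*(r - 3*r²) = (12 + r)*(r - 3*r²))
(N(-12) + U(-5))² = (-12*(12 - 35*(-12) - 3*(-12)²) - 1)² = (-12*(12 + 420 - 3*144) - 1)² = (-12*(12 + 420 - 432) - 1)² = (-12*0 - 1)² = (0 - 1)² = (-1)² = 1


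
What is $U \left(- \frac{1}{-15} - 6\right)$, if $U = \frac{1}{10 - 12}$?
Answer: $\frac{89}{30} \approx 2.9667$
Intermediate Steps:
$U = - \frac{1}{2}$ ($U = \frac{1}{-2} = - \frac{1}{2} \approx -0.5$)
$U \left(- \frac{1}{-15} - 6\right) = - \frac{- \frac{1}{-15} - 6}{2} = - \frac{\left(-1\right) \left(- \frac{1}{15}\right) - 6}{2} = - \frac{\frac{1}{15} - 6}{2} = \left(- \frac{1}{2}\right) \left(- \frac{89}{15}\right) = \frac{89}{30}$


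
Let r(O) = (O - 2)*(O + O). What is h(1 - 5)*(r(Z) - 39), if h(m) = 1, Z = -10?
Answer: 201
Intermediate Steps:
r(O) = 2*O*(-2 + O) (r(O) = (-2 + O)*(2*O) = 2*O*(-2 + O))
h(1 - 5)*(r(Z) - 39) = 1*(2*(-10)*(-2 - 10) - 39) = 1*(2*(-10)*(-12) - 39) = 1*(240 - 39) = 1*201 = 201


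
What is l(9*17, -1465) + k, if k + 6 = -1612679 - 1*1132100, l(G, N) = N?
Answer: -2746250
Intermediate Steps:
k = -2744785 (k = -6 + (-1612679 - 1*1132100) = -6 + (-1612679 - 1132100) = -6 - 2744779 = -2744785)
l(9*17, -1465) + k = -1465 - 2744785 = -2746250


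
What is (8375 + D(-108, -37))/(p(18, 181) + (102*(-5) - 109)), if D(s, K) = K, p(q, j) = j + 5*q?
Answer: -4169/174 ≈ -23.960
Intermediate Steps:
(8375 + D(-108, -37))/(p(18, 181) + (102*(-5) - 109)) = (8375 - 37)/((181 + 5*18) + (102*(-5) - 109)) = 8338/((181 + 90) + (-510 - 109)) = 8338/(271 - 619) = 8338/(-348) = 8338*(-1/348) = -4169/174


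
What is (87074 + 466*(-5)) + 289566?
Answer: 374310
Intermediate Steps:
(87074 + 466*(-5)) + 289566 = (87074 - 2330) + 289566 = 84744 + 289566 = 374310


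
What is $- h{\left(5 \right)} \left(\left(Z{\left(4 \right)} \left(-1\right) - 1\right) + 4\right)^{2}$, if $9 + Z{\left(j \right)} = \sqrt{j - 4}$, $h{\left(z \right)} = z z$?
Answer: $-3600$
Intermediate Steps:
$h{\left(z \right)} = z^{2}$
$Z{\left(j \right)} = -9 + \sqrt{-4 + j}$ ($Z{\left(j \right)} = -9 + \sqrt{j - 4} = -9 + \sqrt{-4 + j}$)
$- h{\left(5 \right)} \left(\left(Z{\left(4 \right)} \left(-1\right) - 1\right) + 4\right)^{2} = - 5^{2} \left(\left(\left(-9 + \sqrt{-4 + 4}\right) \left(-1\right) - 1\right) + 4\right)^{2} = - 25 \left(\left(\left(-9 + \sqrt{0}\right) \left(-1\right) - 1\right) + 4\right)^{2} = - 25 \left(\left(\left(-9 + 0\right) \left(-1\right) - 1\right) + 4\right)^{2} = - 25 \left(\left(\left(-9\right) \left(-1\right) - 1\right) + 4\right)^{2} = - 25 \left(\left(9 - 1\right) + 4\right)^{2} = - 25 \left(8 + 4\right)^{2} = - 25 \cdot 12^{2} = - 25 \cdot 144 = \left(-1\right) 3600 = -3600$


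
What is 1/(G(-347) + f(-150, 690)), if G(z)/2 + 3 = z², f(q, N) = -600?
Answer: 1/240212 ≈ 4.1630e-6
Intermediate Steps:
G(z) = -6 + 2*z²
1/(G(-347) + f(-150, 690)) = 1/((-6 + 2*(-347)²) - 600) = 1/((-6 + 2*120409) - 600) = 1/((-6 + 240818) - 600) = 1/(240812 - 600) = 1/240212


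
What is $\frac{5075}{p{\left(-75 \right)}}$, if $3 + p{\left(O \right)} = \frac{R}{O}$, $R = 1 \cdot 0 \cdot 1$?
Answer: $- \frac{5075}{3} \approx -1691.7$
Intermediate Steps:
$R = 0$ ($R = 0 \cdot 1 = 0$)
$p{\left(O \right)} = -3$ ($p{\left(O \right)} = -3 + \frac{0}{O} = -3 + 0 = -3$)
$\frac{5075}{p{\left(-75 \right)}} = \frac{5075}{-3} = 5075 \left(- \frac{1}{3}\right) = - \frac{5075}{3}$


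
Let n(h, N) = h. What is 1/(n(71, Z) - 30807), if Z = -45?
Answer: -1/30736 ≈ -3.2535e-5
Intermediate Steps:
1/(n(71, Z) - 30807) = 1/(71 - 30807) = 1/(-30736) = -1/30736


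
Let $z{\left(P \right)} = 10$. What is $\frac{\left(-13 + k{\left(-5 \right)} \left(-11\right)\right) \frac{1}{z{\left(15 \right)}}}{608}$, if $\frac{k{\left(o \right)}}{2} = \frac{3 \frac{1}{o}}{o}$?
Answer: $- \frac{391}{152000} \approx -0.0025724$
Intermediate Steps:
$k{\left(o \right)} = \frac{6}{o^{2}}$ ($k{\left(o \right)} = 2 \frac{3 \frac{1}{o}}{o} = 2 \frac{3}{o^{2}} = \frac{6}{o^{2}}$)
$\frac{\left(-13 + k{\left(-5 \right)} \left(-11\right)\right) \frac{1}{z{\left(15 \right)}}}{608} = \frac{\left(-13 + \frac{6}{25} \left(-11\right)\right) \frac{1}{10}}{608} = \left(-13 + 6 \cdot \frac{1}{25} \left(-11\right)\right) \frac{1}{10} \cdot \frac{1}{608} = \left(-13 + \frac{6}{25} \left(-11\right)\right) \frac{1}{10} \cdot \frac{1}{608} = \left(-13 - \frac{66}{25}\right) \frac{1}{10} \cdot \frac{1}{608} = \left(- \frac{391}{25}\right) \frac{1}{10} \cdot \frac{1}{608} = \left(- \frac{391}{250}\right) \frac{1}{608} = - \frac{391}{152000}$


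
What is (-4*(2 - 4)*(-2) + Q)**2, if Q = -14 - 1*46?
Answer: 5776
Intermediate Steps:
Q = -60 (Q = -14 - 46 = -60)
(-4*(2 - 4)*(-2) + Q)**2 = (-4*(2 - 4)*(-2) - 60)**2 = (-4*(-2)*(-2) - 60)**2 = (8*(-2) - 60)**2 = (-16 - 60)**2 = (-76)**2 = 5776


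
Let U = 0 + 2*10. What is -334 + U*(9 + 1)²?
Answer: 1666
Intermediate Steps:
U = 20 (U = 0 + 20 = 20)
-334 + U*(9 + 1)² = -334 + 20*(9 + 1)² = -334 + 20*10² = -334 + 20*100 = -334 + 2000 = 1666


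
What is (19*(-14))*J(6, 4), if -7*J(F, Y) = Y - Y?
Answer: 0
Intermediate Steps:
J(F, Y) = 0 (J(F, Y) = -(Y - Y)/7 = -⅐*0 = 0)
(19*(-14))*J(6, 4) = (19*(-14))*0 = -266*0 = 0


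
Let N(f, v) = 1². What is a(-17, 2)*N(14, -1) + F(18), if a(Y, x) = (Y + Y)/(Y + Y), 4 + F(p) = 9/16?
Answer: -39/16 ≈ -2.4375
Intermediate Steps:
F(p) = -55/16 (F(p) = -4 + 9/16 = -55/16)
N(f, v) = 1
a(Y, x) = 1 (a(Y, x) = (2*Y)/((2*Y)) = (2*Y)*(1/(2*Y)) = 1)
a(-17, 2)*N(14, -1) + F(18) = 1*1 - 55/16 = 1 - 55/16 = -39/16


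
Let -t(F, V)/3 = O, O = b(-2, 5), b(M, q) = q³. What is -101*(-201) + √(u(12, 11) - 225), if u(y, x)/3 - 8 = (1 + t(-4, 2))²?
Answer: 20301 + 3*√46603 ≈ 20949.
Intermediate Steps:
O = 125 (O = 5³ = 125)
t(F, V) = -375 (t(F, V) = -3*125 = -375)
u(y, x) = 419652 (u(y, x) = 24 + 3*(1 - 375)² = 24 + 3*(-374)² = 24 + 3*139876 = 24 + 419628 = 419652)
-101*(-201) + √(u(12, 11) - 225) = -101*(-201) + √(419652 - 225) = 20301 + √419427 = 20301 + 3*√46603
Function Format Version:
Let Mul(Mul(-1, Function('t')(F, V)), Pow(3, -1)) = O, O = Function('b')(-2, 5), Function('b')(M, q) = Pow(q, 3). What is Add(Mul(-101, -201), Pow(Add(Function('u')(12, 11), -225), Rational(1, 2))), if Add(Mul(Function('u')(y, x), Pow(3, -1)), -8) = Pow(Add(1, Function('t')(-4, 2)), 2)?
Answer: Add(20301, Mul(3, Pow(46603, Rational(1, 2)))) ≈ 20949.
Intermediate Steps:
O = 125 (O = Pow(5, 3) = 125)
Function('t')(F, V) = -375 (Function('t')(F, V) = Mul(-3, 125) = -375)
Function('u')(y, x) = 419652 (Function('u')(y, x) = Add(24, Mul(3, Pow(Add(1, -375), 2))) = Add(24, Mul(3, Pow(-374, 2))) = Add(24, Mul(3, 139876)) = Add(24, 419628) = 419652)
Add(Mul(-101, -201), Pow(Add(Function('u')(12, 11), -225), Rational(1, 2))) = Add(Mul(-101, -201), Pow(Add(419652, -225), Rational(1, 2))) = Add(20301, Pow(419427, Rational(1, 2))) = Add(20301, Mul(3, Pow(46603, Rational(1, 2))))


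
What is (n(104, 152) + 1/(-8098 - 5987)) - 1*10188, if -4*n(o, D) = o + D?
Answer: -144399421/14085 ≈ -10252.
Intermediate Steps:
n(o, D) = -D/4 - o/4 (n(o, D) = -(o + D)/4 = -(D + o)/4 = -D/4 - o/4)
(n(104, 152) + 1/(-8098 - 5987)) - 1*10188 = ((-¼*152 - ¼*104) + 1/(-8098 - 5987)) - 1*10188 = ((-38 - 26) + 1/(-14085)) - 10188 = (-64 - 1/14085) - 10188 = -901441/14085 - 10188 = -144399421/14085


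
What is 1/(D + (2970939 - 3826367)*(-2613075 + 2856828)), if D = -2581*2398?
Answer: -1/208519330522 ≈ -4.7957e-12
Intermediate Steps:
D = -6189238
1/(D + (2970939 - 3826367)*(-2613075 + 2856828)) = 1/(-6189238 + (2970939 - 3826367)*(-2613075 + 2856828)) = 1/(-6189238 - 855428*243753) = 1/(-6189238 - 208513141284) = 1/(-208519330522) = -1/208519330522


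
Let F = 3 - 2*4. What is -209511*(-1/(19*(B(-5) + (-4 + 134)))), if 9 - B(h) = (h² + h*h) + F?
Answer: 209511/1786 ≈ 117.31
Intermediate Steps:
F = -5 (F = 3 - 8 = -5)
B(h) = 14 - 2*h² (B(h) = 9 - ((h² + h*h) - 5) = 9 - ((h² + h²) - 5) = 9 - (2*h² - 5) = 9 - (-5 + 2*h²) = 9 + (5 - 2*h²) = 14 - 2*h²)
-209511*(-1/(19*(B(-5) + (-4 + 134)))) = -209511*(-1/(19*((14 - 2*(-5)²) + (-4 + 134)))) = -209511*(-1/(19*((14 - 2*25) + 130))) = -209511*(-1/(19*((14 - 50) + 130))) = -209511*(-1/(19*(-36 + 130))) = -209511/((-19*94)) = -209511/(-1786) = -209511*(-1/1786) = 209511/1786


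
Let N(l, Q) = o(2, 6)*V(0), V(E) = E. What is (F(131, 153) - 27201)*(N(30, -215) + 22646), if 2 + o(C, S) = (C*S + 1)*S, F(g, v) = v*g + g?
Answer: -159133442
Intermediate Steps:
F(g, v) = g + g*v (F(g, v) = g*v + g = g + g*v)
o(C, S) = -2 + S*(1 + C*S) (o(C, S) = -2 + (C*S + 1)*S = -2 + (1 + C*S)*S = -2 + S*(1 + C*S))
N(l, Q) = 0 (N(l, Q) = (-2 + 6 + 2*6**2)*0 = (-2 + 6 + 2*36)*0 = (-2 + 6 + 72)*0 = 76*0 = 0)
(F(131, 153) - 27201)*(N(30, -215) + 22646) = (131*(1 + 153) - 27201)*(0 + 22646) = (131*154 - 27201)*22646 = (20174 - 27201)*22646 = -7027*22646 = -159133442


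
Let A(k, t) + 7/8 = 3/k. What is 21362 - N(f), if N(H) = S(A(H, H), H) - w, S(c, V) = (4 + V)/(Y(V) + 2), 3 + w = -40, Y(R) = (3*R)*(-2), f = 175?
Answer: 22342491/1048 ≈ 21319.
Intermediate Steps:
A(k, t) = -7/8 + 3/k
Y(R) = -6*R
w = -43 (w = -3 - 40 = -43)
S(c, V) = (4 + V)/(2 - 6*V) (S(c, V) = (4 + V)/(-6*V + 2) = (4 + V)/(2 - 6*V))
N(H) = 43 + (-4 - H)/(2*(-1 + 3*H)) (N(H) = (-4 - H)/(2*(-1 + 3*H)) - 1*(-43) = (-4 - H)/(2*(-1 + 3*H)) + 43 = 43 + (-4 - H)/(2*(-1 + 3*H)))
21362 - N(f) = 21362 - (-90 + 257*175)/(2*(-1 + 3*175)) = 21362 - (-90 + 44975)/(2*(-1 + 525)) = 21362 - 44885/(2*524) = 21362 - 1*44885/1048 = 21362 - 44885/1048 = 22342491/1048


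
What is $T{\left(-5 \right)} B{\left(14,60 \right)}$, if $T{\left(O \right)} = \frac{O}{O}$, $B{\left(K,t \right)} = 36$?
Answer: $36$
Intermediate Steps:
$T{\left(O \right)} = 1$
$T{\left(-5 \right)} B{\left(14,60 \right)} = 1 \cdot 36 = 36$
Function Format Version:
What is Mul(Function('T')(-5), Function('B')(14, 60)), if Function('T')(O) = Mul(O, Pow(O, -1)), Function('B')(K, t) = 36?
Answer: 36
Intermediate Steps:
Function('T')(O) = 1
Mul(Function('T')(-5), Function('B')(14, 60)) = Mul(1, 36) = 36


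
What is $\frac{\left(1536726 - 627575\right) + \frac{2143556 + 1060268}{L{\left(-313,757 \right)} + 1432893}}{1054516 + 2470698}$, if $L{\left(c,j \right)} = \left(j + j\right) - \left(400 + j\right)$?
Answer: $\frac{50117072099}{194327421750} \approx 0.2579$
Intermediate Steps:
$L{\left(c,j \right)} = -400 + j$ ($L{\left(c,j \right)} = 2 j - \left(400 + j\right) = -400 + j$)
$\frac{\left(1536726 - 627575\right) + \frac{2143556 + 1060268}{L{\left(-313,757 \right)} + 1432893}}{1054516 + 2470698} = \frac{\left(1536726 - 627575\right) + \frac{2143556 + 1060268}{\left(-400 + 757\right) + 1432893}}{1054516 + 2470698} = \frac{\left(1536726 - 627575\right) + \frac{3203824}{357 + 1432893}}{3525214} = \left(909151 + \frac{3203824}{1433250}\right) \frac{1}{3525214} = \left(909151 + 3203824 \cdot \frac{1}{1433250}\right) \frac{1}{3525214} = \left(909151 + \frac{123224}{55125}\right) \frac{1}{3525214} = \frac{50117072099}{55125} \cdot \frac{1}{3525214} = \frac{50117072099}{194327421750}$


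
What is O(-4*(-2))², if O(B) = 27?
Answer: 729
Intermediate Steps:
O(-4*(-2))² = 27² = 729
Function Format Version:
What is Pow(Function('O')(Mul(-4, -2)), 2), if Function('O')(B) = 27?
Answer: 729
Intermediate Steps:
Pow(Function('O')(Mul(-4, -2)), 2) = Pow(27, 2) = 729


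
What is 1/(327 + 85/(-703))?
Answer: 703/229796 ≈ 0.0030592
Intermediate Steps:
1/(327 + 85/(-703)) = 1/(327 + 85*(-1/703)) = 1/(327 - 85/703) = 1/(229796/703) = 703/229796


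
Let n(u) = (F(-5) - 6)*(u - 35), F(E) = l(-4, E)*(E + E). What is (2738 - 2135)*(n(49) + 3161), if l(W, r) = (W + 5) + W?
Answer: 2108691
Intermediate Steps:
l(W, r) = 5 + 2*W (l(W, r) = (5 + W) + W = 5 + 2*W)
F(E) = -6*E (F(E) = (5 + 2*(-4))*(E + E) = (5 - 8)*(2*E) = -6*E)
n(u) = -840 + 24*u (n(u) = (-6*(-5) - 6)*(u - 35) = (30 - 6)*(-35 + u) = 24*(-35 + u) = -840 + 24*u)
(2738 - 2135)*(n(49) + 3161) = (2738 - 2135)*((-840 + 24*49) + 3161) = 603*((-840 + 1176) + 3161) = 603*(336 + 3161) = 603*3497 = 2108691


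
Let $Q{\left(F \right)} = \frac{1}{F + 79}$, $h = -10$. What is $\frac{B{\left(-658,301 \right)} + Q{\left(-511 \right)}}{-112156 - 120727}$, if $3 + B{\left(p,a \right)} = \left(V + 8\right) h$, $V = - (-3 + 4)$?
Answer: $\frac{31537}{100605456} \approx 0.00031347$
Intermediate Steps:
$V = -1$ ($V = \left(-1\right) 1 = -1$)
$B{\left(p,a \right)} = -73$ ($B{\left(p,a \right)} = -3 + \left(-1 + 8\right) \left(-10\right) = -3 + 7 \left(-10\right) = -3 - 70 = -73$)
$Q{\left(F \right)} = \frac{1}{79 + F}$
$\frac{B{\left(-658,301 \right)} + Q{\left(-511 \right)}}{-112156 - 120727} = \frac{-73 + \frac{1}{79 - 511}}{-112156 - 120727} = \frac{-73 + \frac{1}{-432}}{-232883} = \left(-73 - \frac{1}{432}\right) \left(- \frac{1}{232883}\right) = \left(- \frac{31537}{432}\right) \left(- \frac{1}{232883}\right) = \frac{31537}{100605456}$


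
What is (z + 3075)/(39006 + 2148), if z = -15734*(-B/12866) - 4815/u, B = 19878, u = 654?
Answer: 12797641951/19238040892 ≈ 0.66523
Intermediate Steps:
z = 34080564303/1402394 (z = -15734/((-12866/19878)) - 4815/654 = -15734/((-12866*1/19878)) - 4815*1/654 = -15734/(-6433/9939) - 1605/218 = -15734*(-9939/6433) - 1605/218 = 156380226/6433 - 1605/218 = 34080564303/1402394 ≈ 24302.)
(z + 3075)/(39006 + 2148) = (34080564303/1402394 + 3075)/(39006 + 2148) = (38392925853/1402394)/41154 = (38392925853/1402394)*(1/41154) = 12797641951/19238040892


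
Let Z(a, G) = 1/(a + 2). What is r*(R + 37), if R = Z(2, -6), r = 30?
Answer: 2235/2 ≈ 1117.5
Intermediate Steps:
Z(a, G) = 1/(2 + a)
R = 1/4 (R = 1/(2 + 2) = 1/4 ≈ 0.25000)
r*(R + 37) = 30*(1/4 + 37) = 30*(149/4) = 2235/2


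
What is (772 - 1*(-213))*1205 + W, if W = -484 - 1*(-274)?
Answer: 1186715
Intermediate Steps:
W = -210 (W = -484 + 274 = -210)
(772 - 1*(-213))*1205 + W = (772 - 1*(-213))*1205 - 210 = (772 + 213)*1205 - 210 = 985*1205 - 210 = 1186925 - 210 = 1186715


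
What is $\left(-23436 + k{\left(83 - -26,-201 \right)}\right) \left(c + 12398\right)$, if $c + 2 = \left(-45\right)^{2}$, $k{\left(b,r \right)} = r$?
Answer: $-340869177$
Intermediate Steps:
$c = 2023$ ($c = -2 + \left(-45\right)^{2} = -2 + 2025 = 2023$)
$\left(-23436 + k{\left(83 - -26,-201 \right)}\right) \left(c + 12398\right) = \left(-23436 - 201\right) \left(2023 + 12398\right) = \left(-23637\right) 14421 = -340869177$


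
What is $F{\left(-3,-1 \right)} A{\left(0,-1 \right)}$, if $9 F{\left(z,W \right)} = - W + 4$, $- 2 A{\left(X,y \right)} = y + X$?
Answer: $\frac{5}{18} \approx 0.27778$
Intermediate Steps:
$A{\left(X,y \right)} = - \frac{X}{2} - \frac{y}{2}$ ($A{\left(X,y \right)} = - \frac{y + X}{2} = - \frac{X + y}{2} = - \frac{X}{2} - \frac{y}{2}$)
$F{\left(z,W \right)} = \frac{4}{9} - \frac{W}{9}$ ($F{\left(z,W \right)} = \frac{- W + 4}{9} = \frac{4 - W}{9} = \frac{4}{9} - \frac{W}{9}$)
$F{\left(-3,-1 \right)} A{\left(0,-1 \right)} = \left(\frac{4}{9} - - \frac{1}{9}\right) \left(\left(- \frac{1}{2}\right) 0 - - \frac{1}{2}\right) = \left(\frac{4}{9} + \frac{1}{9}\right) \left(0 + \frac{1}{2}\right) = \frac{5}{9} \cdot \frac{1}{2} = \frac{5}{18}$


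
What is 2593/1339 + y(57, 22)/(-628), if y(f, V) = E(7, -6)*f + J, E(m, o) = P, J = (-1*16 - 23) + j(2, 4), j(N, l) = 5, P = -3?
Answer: 1902899/840892 ≈ 2.2630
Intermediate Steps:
J = -34 (J = (-1*16 - 23) + 5 = (-16 - 23) + 5 = -39 + 5 = -34)
E(m, o) = -3
y(f, V) = -34 - 3*f (y(f, V) = -3*f - 34 = -34 - 3*f)
2593/1339 + y(57, 22)/(-628) = 2593/1339 + (-34 - 3*57)/(-628) = 2593*(1/1339) + (-34 - 171)*(-1/628) = 2593/1339 - 205*(-1/628) = 2593/1339 + 205/628 = 1902899/840892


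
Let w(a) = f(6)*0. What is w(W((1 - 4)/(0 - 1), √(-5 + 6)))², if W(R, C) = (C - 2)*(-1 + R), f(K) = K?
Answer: 0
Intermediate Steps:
W(R, C) = (-1 + R)*(-2 + C) (W(R, C) = (-2 + C)*(-1 + R) = (-1 + R)*(-2 + C))
w(a) = 0 (w(a) = 6*0 = 0)
w(W((1 - 4)/(0 - 1), √(-5 + 6)))² = 0² = 0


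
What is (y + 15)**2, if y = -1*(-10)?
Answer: 625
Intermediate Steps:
y = 10
(y + 15)**2 = (10 + 15)**2 = 25**2 = 625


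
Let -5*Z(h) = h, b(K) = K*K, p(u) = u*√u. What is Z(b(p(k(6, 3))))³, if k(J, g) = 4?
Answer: -262144/125 ≈ -2097.2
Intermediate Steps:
p(u) = u^(3/2)
b(K) = K²
Z(h) = -h/5
Z(b(p(k(6, 3))))³ = (-(4^(3/2))²/5)³ = (-⅕*8²)³ = (-⅕*64)³ = (-64/5)³ = -262144/125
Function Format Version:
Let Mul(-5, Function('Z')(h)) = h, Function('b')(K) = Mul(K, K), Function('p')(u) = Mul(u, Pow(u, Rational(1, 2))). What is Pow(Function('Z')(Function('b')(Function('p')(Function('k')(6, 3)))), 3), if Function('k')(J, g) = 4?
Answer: Rational(-262144, 125) ≈ -2097.2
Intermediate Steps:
Function('p')(u) = Pow(u, Rational(3, 2))
Function('b')(K) = Pow(K, 2)
Function('Z')(h) = Mul(Rational(-1, 5), h)
Pow(Function('Z')(Function('b')(Function('p')(Function('k')(6, 3)))), 3) = Pow(Mul(Rational(-1, 5), Pow(Pow(4, Rational(3, 2)), 2)), 3) = Pow(Mul(Rational(-1, 5), Pow(8, 2)), 3) = Pow(Mul(Rational(-1, 5), 64), 3) = Pow(Rational(-64, 5), 3) = Rational(-262144, 125)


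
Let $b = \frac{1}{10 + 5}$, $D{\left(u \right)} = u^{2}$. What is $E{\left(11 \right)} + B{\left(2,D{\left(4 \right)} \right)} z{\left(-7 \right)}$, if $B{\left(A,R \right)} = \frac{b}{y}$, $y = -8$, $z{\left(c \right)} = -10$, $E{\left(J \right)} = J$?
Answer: $\frac{133}{12} \approx 11.083$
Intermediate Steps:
$b = \frac{1}{15} \approx 0.066667$
$B{\left(A,R \right)} = - \frac{1}{120}$ ($B{\left(A,R \right)} = \frac{1}{15 \left(-8\right)} = \frac{1}{15} \left(- \frac{1}{8}\right) = - \frac{1}{120}$)
$E{\left(11 \right)} + B{\left(2,D{\left(4 \right)} \right)} z{\left(-7 \right)} = 11 - - \frac{1}{12} = 11 + \frac{1}{12} = \frac{133}{12}$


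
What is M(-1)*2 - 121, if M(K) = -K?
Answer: -119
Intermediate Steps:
M(-1)*2 - 121 = -1*(-1)*2 - 121 = 1*2 - 121 = 2 - 121 = -119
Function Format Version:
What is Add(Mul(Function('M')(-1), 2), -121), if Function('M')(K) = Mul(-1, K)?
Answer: -119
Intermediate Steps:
Add(Mul(Function('M')(-1), 2), -121) = Add(Mul(Mul(-1, -1), 2), -121) = Add(Mul(1, 2), -121) = Add(2, -121) = -119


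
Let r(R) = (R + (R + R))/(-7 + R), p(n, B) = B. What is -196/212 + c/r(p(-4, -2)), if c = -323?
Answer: -51455/106 ≈ -485.42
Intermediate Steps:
r(R) = 3*R/(-7 + R) (r(R) = (R + 2*R)/(-7 + R) = (3*R)/(-7 + R) = 3*R/(-7 + R))
-196/212 + c/r(p(-4, -2)) = -196/212 - 323/(3*(-2)/(-7 - 2)) = -196*1/212 - 323/(3*(-2)/(-9)) = -49/53 - 323/(3*(-2)*(-1/9)) = -49/53 - 323/2/3 = -49/53 - 323*3/2 = -49/53 - 969/2 = -51455/106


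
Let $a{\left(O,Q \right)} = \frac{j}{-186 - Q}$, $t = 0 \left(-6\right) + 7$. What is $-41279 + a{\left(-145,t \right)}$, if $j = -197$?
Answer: $- \frac{7966650}{193} \approx -41278.0$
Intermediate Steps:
$t = 7$ ($t = 0 + 7 = 7$)
$a{\left(O,Q \right)} = - \frac{197}{-186 - Q}$
$-41279 + a{\left(-145,t \right)} = -41279 + \frac{197}{186 + 7} = -41279 + \frac{197}{193} = - \frac{7966650}{193}$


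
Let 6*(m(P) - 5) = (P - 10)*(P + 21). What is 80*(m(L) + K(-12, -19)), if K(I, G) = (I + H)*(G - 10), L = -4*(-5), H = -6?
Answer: 142880/3 ≈ 47627.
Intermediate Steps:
L = 20
m(P) = 5 + (-10 + P)*(21 + P)/6 (m(P) = 5 + ((P - 10)*(P + 21))/6 = 5 + ((-10 + P)*(21 + P))/6 = 5 + (-10 + P)*(21 + P)/6)
K(I, G) = (-10 + G)*(-6 + I) (K(I, G) = (I - 6)*(G - 10) = (-6 + I)*(-10 + G) = (-10 + G)*(-6 + I))
80*(m(L) + K(-12, -19)) = 80*((-30 + (⅙)*20² + (11/6)*20) + (60 - 10*(-12) - 6*(-19) - 19*(-12))) = 80*((-30 + (⅙)*400 + 110/3) + (60 + 120 + 114 + 228)) = 80*((-30 + 200/3 + 110/3) + 522) = 80*(220/3 + 522) = 80*(1786/3) = 142880/3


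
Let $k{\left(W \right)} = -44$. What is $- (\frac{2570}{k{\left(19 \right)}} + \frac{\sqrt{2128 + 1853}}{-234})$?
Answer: $\frac{1285}{22} + \frac{\sqrt{3981}}{234} \approx 58.679$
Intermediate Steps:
$- (\frac{2570}{k{\left(19 \right)}} + \frac{\sqrt{2128 + 1853}}{-234}) = - (\frac{2570}{-44} + \frac{\sqrt{2128 + 1853}}{-234}) = - (2570 \left(- \frac{1}{44}\right) + \sqrt{3981} \left(- \frac{1}{234}\right)) = - (- \frac{1285}{22} - \frac{\sqrt{3981}}{234}) = \frac{1285}{22} + \frac{\sqrt{3981}}{234}$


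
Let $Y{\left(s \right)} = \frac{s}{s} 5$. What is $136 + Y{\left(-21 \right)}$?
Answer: $141$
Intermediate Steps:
$Y{\left(s \right)} = 5$ ($Y{\left(s \right)} = 1 \cdot 5 = 5$)
$136 + Y{\left(-21 \right)} = 136 + 5 = 141$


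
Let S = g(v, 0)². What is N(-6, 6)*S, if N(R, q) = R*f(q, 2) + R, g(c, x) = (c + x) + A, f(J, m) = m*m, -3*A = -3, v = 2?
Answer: -270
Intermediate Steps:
A = 1 (A = -⅓*(-3) = 1)
f(J, m) = m²
g(c, x) = 1 + c + x (g(c, x) = (c + x) + 1 = 1 + c + x)
N(R, q) = 5*R (N(R, q) = R*2² + R = R*4 + R = 4*R + R = 5*R)
S = 9 (S = (1 + 2 + 0)² = 3² = 9)
N(-6, 6)*S = (5*(-6))*9 = -30*9 = -270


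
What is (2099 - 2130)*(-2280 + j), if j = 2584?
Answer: -9424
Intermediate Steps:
(2099 - 2130)*(-2280 + j) = (2099 - 2130)*(-2280 + 2584) = -31*304 = -9424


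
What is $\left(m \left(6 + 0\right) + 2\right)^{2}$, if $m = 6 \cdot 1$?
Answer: $1444$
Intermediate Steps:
$m = 6$
$\left(m \left(6 + 0\right) + 2\right)^{2} = \left(6 \left(6 + 0\right) + 2\right)^{2} = \left(6 \cdot 6 + 2\right)^{2} = \left(36 + 2\right)^{2} = 38^{2} = 1444$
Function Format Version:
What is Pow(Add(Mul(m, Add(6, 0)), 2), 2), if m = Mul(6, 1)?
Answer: 1444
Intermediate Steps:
m = 6
Pow(Add(Mul(m, Add(6, 0)), 2), 2) = Pow(Add(Mul(6, Add(6, 0)), 2), 2) = Pow(Add(Mul(6, 6), 2), 2) = Pow(Add(36, 2), 2) = Pow(38, 2) = 1444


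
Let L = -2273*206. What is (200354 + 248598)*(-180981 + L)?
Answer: -291468168488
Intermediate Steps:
L = -468238
(200354 + 248598)*(-180981 + L) = (200354 + 248598)*(-180981 - 468238) = 448952*(-649219) = -291468168488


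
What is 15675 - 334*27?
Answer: 6657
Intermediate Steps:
15675 - 334*27 = 15675 - 1*9018 = 15675 - 9018 = 6657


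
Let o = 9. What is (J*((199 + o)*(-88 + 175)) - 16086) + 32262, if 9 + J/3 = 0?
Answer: -472416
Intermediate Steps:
J = -27 (J = -27 + 3*0 = -27 + 0 = -27)
(J*((199 + o)*(-88 + 175)) - 16086) + 32262 = (-27*(199 + 9)*(-88 + 175) - 16086) + 32262 = (-5616*87 - 16086) + 32262 = (-27*18096 - 16086) + 32262 = (-488592 - 16086) + 32262 = -504678 + 32262 = -472416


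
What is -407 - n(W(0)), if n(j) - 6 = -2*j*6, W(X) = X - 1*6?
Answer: -485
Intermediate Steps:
W(X) = -6 + X (W(X) = X - 6 = -6 + X)
n(j) = 6 - 12*j (n(j) = 6 - 2*j*6 = 6 - 12*j)
-407 - n(W(0)) = -407 - (6 - 12*(-6 + 0)) = -407 - (6 - 12*(-6)) = -407 - (6 + 72) = -407 - 1*78 = -407 - 78 = -485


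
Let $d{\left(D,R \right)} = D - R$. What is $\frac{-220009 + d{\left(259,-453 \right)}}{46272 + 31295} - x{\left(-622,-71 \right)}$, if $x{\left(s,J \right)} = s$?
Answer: $\frac{48027377}{77567} \approx 619.17$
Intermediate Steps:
$\frac{-220009 + d{\left(259,-453 \right)}}{46272 + 31295} - x{\left(-622,-71 \right)} = \frac{-220009 + \left(259 - -453\right)}{46272 + 31295} - -622 = \frac{-220009 + \left(259 + 453\right)}{77567} + 622 = \left(-220009 + 712\right) \frac{1}{77567} + 622 = \left(-219297\right) \frac{1}{77567} + 622 = - \frac{219297}{77567} + 622 = \frac{48027377}{77567}$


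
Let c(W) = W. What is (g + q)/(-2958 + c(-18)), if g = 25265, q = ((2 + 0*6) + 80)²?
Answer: -10663/992 ≈ -10.749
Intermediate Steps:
q = 6724 (q = ((2 + 0) + 80)² = (2 + 80)² = 82² = 6724)
(g + q)/(-2958 + c(-18)) = (25265 + 6724)/(-2958 - 18) = 31989/(-2976) = 31989*(-1/2976) = -10663/992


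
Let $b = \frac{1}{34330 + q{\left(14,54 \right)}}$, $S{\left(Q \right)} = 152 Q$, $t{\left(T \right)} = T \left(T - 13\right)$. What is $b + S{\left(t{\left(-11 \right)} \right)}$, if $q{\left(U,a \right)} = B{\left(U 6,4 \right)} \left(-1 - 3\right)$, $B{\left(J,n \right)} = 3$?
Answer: $\frac{1377112705}{34318} \approx 40128.0$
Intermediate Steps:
$t{\left(T \right)} = T \left(-13 + T\right)$
$q{\left(U,a \right)} = -12$ ($q{\left(U,a \right)} = 3 \left(-1 - 3\right) = 3 \left(-4\right) = -12$)
$b = \frac{1}{34318}$ ($b = \frac{1}{34330 - 12} = \frac{1}{34318} \approx 2.9139 \cdot 10^{-5}$)
$b + S{\left(t{\left(-11 \right)} \right)} = \frac{1}{34318} + 152 \left(- 11 \left(-13 - 11\right)\right) = \frac{1}{34318} + 152 \left(\left(-11\right) \left(-24\right)\right) = \frac{1}{34318} + 152 \cdot 264 = \frac{1}{34318} + 40128 = \frac{1377112705}{34318}$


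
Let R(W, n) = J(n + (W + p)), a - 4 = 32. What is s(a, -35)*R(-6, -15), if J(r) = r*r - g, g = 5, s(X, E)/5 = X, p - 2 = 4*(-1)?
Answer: 94320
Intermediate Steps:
a = 36 (a = 4 + 32 = 36)
p = -2 (p = 2 + 4*(-1) = 2 - 4 = -2)
s(X, E) = 5*X
J(r) = -5 + r**2 (J(r) = r*r - 1*5 = r**2 - 5 = -5 + r**2)
R(W, n) = -5 + (-2 + W + n)**2 (R(W, n) = -5 + (n + (W - 2))**2 = -5 + (n + (-2 + W))**2 = -5 + (-2 + W + n)**2)
s(a, -35)*R(-6, -15) = (5*36)*(-5 + (-2 - 6 - 15)**2) = 180*(-5 + (-23)**2) = 180*(-5 + 529) = 180*524 = 94320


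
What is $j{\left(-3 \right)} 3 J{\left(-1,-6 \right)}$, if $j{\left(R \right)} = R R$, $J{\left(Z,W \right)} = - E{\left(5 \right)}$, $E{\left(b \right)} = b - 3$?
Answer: $-54$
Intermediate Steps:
$E{\left(b \right)} = -3 + b$
$J{\left(Z,W \right)} = -2$ ($J{\left(Z,W \right)} = - (-3 + 5) = \left(-1\right) 2 = -2$)
$j{\left(R \right)} = R^{2}$
$j{\left(-3 \right)} 3 J{\left(-1,-6 \right)} = \left(-3\right)^{2} \cdot 3 \left(-2\right) = 9 \cdot 3 \left(-2\right) = 27 \left(-2\right) = -54$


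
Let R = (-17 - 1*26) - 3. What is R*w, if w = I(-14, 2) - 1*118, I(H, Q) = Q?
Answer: 5336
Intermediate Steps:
w = -116 (w = 2 - 1*118 = 2 - 118 = -116)
R = -46 (R = (-17 - 26) - 3 = -43 - 3 = -46)
R*w = -46*(-116) = 5336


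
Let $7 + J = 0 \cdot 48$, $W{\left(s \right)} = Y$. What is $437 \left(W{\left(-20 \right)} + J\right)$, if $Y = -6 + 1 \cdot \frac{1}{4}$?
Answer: $- \frac{22287}{4} \approx -5571.8$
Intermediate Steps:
$Y = - \frac{23}{4}$ ($Y = -6 + 1 \cdot \frac{1}{4} = -6 + \frac{1}{4} = - \frac{23}{4} \approx -5.75$)
$W{\left(s \right)} = - \frac{23}{4}$
$J = -7$ ($J = -7 + 0 \cdot 48 = -7 + 0 = -7$)
$437 \left(W{\left(-20 \right)} + J\right) = 437 \left(- \frac{23}{4} - 7\right) = 437 \left(- \frac{51}{4}\right) = - \frac{22287}{4}$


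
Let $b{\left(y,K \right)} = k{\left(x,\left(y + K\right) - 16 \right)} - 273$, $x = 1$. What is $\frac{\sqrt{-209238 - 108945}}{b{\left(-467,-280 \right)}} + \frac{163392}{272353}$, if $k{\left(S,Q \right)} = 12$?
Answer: $\frac{163392}{272353} - \frac{i \sqrt{318183}}{261} \approx 0.59993 - 2.1612 i$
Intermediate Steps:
$b{\left(y,K \right)} = -261$ ($b{\left(y,K \right)} = 12 - 273 = -261$)
$\frac{\sqrt{-209238 - 108945}}{b{\left(-467,-280 \right)}} + \frac{163392}{272353} = \frac{\sqrt{-209238 - 108945}}{-261} + \frac{163392}{272353} = \sqrt{-318183} \left(- \frac{1}{261}\right) + 163392 \cdot \frac{1}{272353} = i \sqrt{318183} \left(- \frac{1}{261}\right) + \frac{163392}{272353} = - \frac{i \sqrt{318183}}{261} + \frac{163392}{272353} = \frac{163392}{272353} - \frac{i \sqrt{318183}}{261}$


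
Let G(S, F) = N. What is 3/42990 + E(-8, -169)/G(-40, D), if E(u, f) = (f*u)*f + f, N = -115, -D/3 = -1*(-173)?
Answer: 131066197/65918 ≈ 1988.3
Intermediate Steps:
D = -519 (D = -(-3)*(-173) = -3*173 = -519)
G(S, F) = -115
E(u, f) = f + u*f**2 (E(u, f) = u*f**2 + f = f + u*f**2)
3/42990 + E(-8, -169)/G(-40, D) = 3/42990 - 169*(1 - 169*(-8))/(-115) = 3*(1/42990) - 169*(1 + 1352)*(-1/115) = 1/14330 - 169*1353*(-1/115) = 1/14330 - 228657*(-1/115) = 1/14330 + 228657/115 = 131066197/65918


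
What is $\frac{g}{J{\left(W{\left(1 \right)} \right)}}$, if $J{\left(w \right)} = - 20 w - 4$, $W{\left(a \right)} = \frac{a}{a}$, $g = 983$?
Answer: $- \frac{983}{24} \approx -40.958$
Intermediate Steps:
$W{\left(a \right)} = 1$
$J{\left(w \right)} = -4 - 20 w$
$\frac{g}{J{\left(W{\left(1 \right)} \right)}} = \frac{983}{-4 - 20} = \frac{983}{-24} = 983 \left(- \frac{1}{24}\right) = - \frac{983}{24}$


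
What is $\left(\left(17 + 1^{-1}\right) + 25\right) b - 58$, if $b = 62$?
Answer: $2608$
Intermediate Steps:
$\left(\left(17 + 1^{-1}\right) + 25\right) b - 58 = \left(\left(17 + 1^{-1}\right) + 25\right) 62 - 58 = \left(\left(17 + 1\right) + 25\right) 62 - 58 = \left(18 + 25\right) 62 - 58 = 43 \cdot 62 - 58 = 2666 - 58 = 2608$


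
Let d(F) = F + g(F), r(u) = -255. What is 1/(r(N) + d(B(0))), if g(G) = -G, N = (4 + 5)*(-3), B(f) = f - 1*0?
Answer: -1/255 ≈ -0.0039216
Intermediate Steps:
B(f) = f (B(f) = f + 0 = f)
N = -27 (N = 9*(-3) = -27)
d(F) = 0 (d(F) = F - F = 0)
1/(r(N) + d(B(0))) = 1/(-255 + 0) = 1/(-255) = -1/255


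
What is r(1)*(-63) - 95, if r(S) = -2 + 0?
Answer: 31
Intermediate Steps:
r(S) = -2
r(1)*(-63) - 95 = -2*(-63) - 95 = 126 - 95 = 31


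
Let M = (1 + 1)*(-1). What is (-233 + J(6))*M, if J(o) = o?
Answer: 454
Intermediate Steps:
M = -2 (M = 2*(-1) = -2)
(-233 + J(6))*M = (-233 + 6)*(-2) = -227*(-2) = 454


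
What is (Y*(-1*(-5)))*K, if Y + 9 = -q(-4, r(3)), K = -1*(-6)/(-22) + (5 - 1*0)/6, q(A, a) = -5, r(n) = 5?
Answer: -370/33 ≈ -11.212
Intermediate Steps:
K = 37/66 (K = 6*(-1/22) + (5 + 0)*(⅙) = -3/11 + 5*(⅙) = -3/11 + ⅚ = 37/66 ≈ 0.56061)
Y = -4 (Y = -9 - 1*(-5) = -9 + 5 = -4)
(Y*(-1*(-5)))*K = -(-4)*(-5)*(37/66) = -4*5*(37/66) = -20*37/66 = -370/33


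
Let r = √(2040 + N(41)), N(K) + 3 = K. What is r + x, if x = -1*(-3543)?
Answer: 3543 + √2078 ≈ 3588.6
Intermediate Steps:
x = 3543
N(K) = -3 + K
r = √2078 (r = √(2040 + (-3 + 41)) = √(2040 + 38) = √2078 ≈ 45.585)
r + x = √2078 + 3543 = 3543 + √2078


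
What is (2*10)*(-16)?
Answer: -320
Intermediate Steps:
(2*10)*(-16) = 20*(-16) = -320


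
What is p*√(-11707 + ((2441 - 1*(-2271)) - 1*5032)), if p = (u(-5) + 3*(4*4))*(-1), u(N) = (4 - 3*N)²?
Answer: -409*I*√12027 ≈ -44854.0*I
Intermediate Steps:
p = -409 (p = ((-4 + 3*(-5))² + 3*(4*4))*(-1) = ((-4 - 15)² + 3*16)*(-1) = ((-19)² + 48)*(-1) = (361 + 48)*(-1) = 409*(-1) = -409)
p*√(-11707 + ((2441 - 1*(-2271)) - 1*5032)) = -409*√(-11707 + ((2441 - 1*(-2271)) - 1*5032)) = -409*√(-11707 + ((2441 + 2271) - 5032)) = -409*√(-11707 + (4712 - 5032)) = -409*√(-11707 - 320) = -409*I*√12027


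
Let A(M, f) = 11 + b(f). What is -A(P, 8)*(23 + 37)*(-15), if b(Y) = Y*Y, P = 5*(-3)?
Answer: 67500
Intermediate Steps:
P = -15
b(Y) = Y**2
A(M, f) = 11 + f**2
-A(P, 8)*(23 + 37)*(-15) = -(11 + 8**2)*(23 + 37)*(-15) = -(11 + 64)*60*(-15) = -75*(-900) = -1*(-67500) = 67500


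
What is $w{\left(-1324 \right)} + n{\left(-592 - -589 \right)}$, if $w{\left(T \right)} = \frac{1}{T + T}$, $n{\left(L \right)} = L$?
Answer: $- \frac{7945}{2648} \approx -3.0004$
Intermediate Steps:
$w{\left(T \right)} = \frac{1}{2 T}$
$w{\left(-1324 \right)} + n{\left(-592 - -589 \right)} = \frac{1}{2 \left(-1324\right)} - 3 = \frac{1}{2} \left(- \frac{1}{1324}\right) + \left(-592 + 589\right) = - \frac{1}{2648} - 3 = - \frac{7945}{2648}$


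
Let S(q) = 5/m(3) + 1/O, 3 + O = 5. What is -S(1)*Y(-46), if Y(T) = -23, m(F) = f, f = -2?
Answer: -46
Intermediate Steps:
O = 2 (O = -3 + 5 = 2)
m(F) = -2
S(q) = -2 (S(q) = 5/(-2) + 1/2 = 5*(-½) + 1*(½) = -5/2 + ½ = -2)
-S(1)*Y(-46) = -(-2)*(-23) = -1*46 = -46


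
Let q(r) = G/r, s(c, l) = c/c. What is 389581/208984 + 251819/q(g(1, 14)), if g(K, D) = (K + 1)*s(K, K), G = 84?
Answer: 26321252149/4388664 ≈ 5997.6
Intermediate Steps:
s(c, l) = 1
g(K, D) = 1 + K (g(K, D) = (K + 1)*1 = (1 + K)*1 = 1 + K)
q(r) = 84/r
389581/208984 + 251819/q(g(1, 14)) = 389581/208984 + 251819/((84/(1 + 1))) = 389581*(1/208984) + 251819/((84/2)) = 389581/208984 + 251819/((84*(1/2))) = 389581/208984 + 251819/42 = 26321252149/4388664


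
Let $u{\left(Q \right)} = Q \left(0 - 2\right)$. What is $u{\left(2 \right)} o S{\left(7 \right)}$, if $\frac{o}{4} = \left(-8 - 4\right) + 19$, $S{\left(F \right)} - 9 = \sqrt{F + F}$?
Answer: $-1008 - 112 \sqrt{14} \approx -1427.1$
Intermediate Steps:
$S{\left(F \right)} = 9 + \sqrt{2} \sqrt{F}$ ($S{\left(F \right)} = 9 + \sqrt{F + F} = 9 + \sqrt{2 F} = 9 + \sqrt{2} \sqrt{F}$)
$u{\left(Q \right)} = - 2 Q$ ($u{\left(Q \right)} = Q \left(-2\right) = - 2 Q$)
$o = 28$ ($o = 4 \left(\left(-8 - 4\right) + 19\right) = 4 \left(-12 + 19\right) = 4 \cdot 7 = 28$)
$u{\left(2 \right)} o S{\left(7 \right)} = \left(-2\right) 2 \cdot 28 \left(9 + \sqrt{2} \sqrt{7}\right) = \left(-4\right) 28 \left(9 + \sqrt{14}\right) = - 112 \left(9 + \sqrt{14}\right) = -1008 - 112 \sqrt{14}$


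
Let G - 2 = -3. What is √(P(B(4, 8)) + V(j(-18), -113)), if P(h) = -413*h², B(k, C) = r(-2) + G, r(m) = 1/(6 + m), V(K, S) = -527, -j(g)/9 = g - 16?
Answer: I*√12149/4 ≈ 27.556*I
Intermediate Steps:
j(g) = 144 - 9*g (j(g) = -9*(g - 16) = -9*(-16 + g) = 144 - 9*g)
G = -1 (G = 2 - 3 = -1)
B(k, C) = -¾ (B(k, C) = 1/(6 - 2) - 1 = 1/4 - 1 = ¼ - 1 = -¾)
√(P(B(4, 8)) + V(j(-18), -113)) = √(-413*(-¾)² - 527) = √(-413*9/16 - 527) = √(-3717/16 - 527) = √(-12149/16) = I*√12149/4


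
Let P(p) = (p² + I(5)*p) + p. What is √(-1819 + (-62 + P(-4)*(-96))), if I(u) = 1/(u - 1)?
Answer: I*√2937 ≈ 54.194*I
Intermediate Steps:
I(u) = 1/(-1 + u)
P(p) = p² + 5*p/4 (P(p) = (p² + p/(-1 + 5)) + p = (p² + p/4) + p = p² + 5*p/4)
√(-1819 + (-62 + P(-4)*(-96))) = √(-1819 + (-62 + ((¼)*(-4)*(5 + 4*(-4)))*(-96))) = √(-1819 + (-62 + ((¼)*(-4)*(5 - 16))*(-96))) = √(-1819 + (-62 + ((¼)*(-4)*(-11))*(-96))) = √(-1819 + (-62 + 11*(-96))) = √(-1819 + (-62 - 1056)) = √(-1819 - 1118) = √(-2937) = I*√2937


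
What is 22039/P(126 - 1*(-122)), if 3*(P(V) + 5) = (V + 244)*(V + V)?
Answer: 22039/81339 ≈ 0.27095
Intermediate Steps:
P(V) = -5 + 2*V*(244 + V)/3 (P(V) = -5 + ((V + 244)*(V + V))/3 = -5 + ((244 + V)*(2*V))/3 = -5 + (2*V*(244 + V))/3 = -5 + 2*V*(244 + V)/3)
22039/P(126 - 1*(-122)) = 22039/(-5 + 2*(126 - 1*(-122))²/3 + 488*(126 - 1*(-122))/3) = 22039/(-5 + 2*(126 + 122)²/3 + 488*(126 + 122)/3) = 22039/(-5 + (⅔)*248² + (488/3)*248) = 22039/(-5 + (⅔)*61504 + 121024/3) = 22039/(-5 + 123008/3 + 121024/3) = 22039/81339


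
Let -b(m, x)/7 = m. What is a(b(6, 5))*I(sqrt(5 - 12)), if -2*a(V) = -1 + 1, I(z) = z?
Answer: 0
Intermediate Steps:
b(m, x) = -7*m
a(V) = 0 (a(V) = -(-1 + 1)/2 = -1/2*0 = 0)
a(b(6, 5))*I(sqrt(5 - 12)) = 0*sqrt(5 - 12) = 0*sqrt(-7) = 0*(I*sqrt(7)) = 0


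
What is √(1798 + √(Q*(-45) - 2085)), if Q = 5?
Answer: √(1798 + I*√2310) ≈ 42.407 + 0.5667*I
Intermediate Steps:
√(1798 + √(Q*(-45) - 2085)) = √(1798 + √(5*(-45) - 2085)) = √(1798 + √(-225 - 2085)) = √(1798 + √(-2310)) = √(1798 + I*√2310)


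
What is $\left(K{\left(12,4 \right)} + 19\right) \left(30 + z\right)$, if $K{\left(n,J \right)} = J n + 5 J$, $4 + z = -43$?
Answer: $-1479$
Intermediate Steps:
$z = -47$ ($z = -4 - 43 = -47$)
$K{\left(n,J \right)} = 5 J + J n$
$\left(K{\left(12,4 \right)} + 19\right) \left(30 + z\right) = \left(4 \left(5 + 12\right) + 19\right) \left(30 - 47\right) = \left(4 \cdot 17 + 19\right) \left(-17\right) = \left(68 + 19\right) \left(-17\right) = 87 \left(-17\right) = -1479$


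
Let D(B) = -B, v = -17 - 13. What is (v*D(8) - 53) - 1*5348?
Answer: -5161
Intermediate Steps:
v = -30
(v*D(8) - 53) - 1*5348 = (-(-30)*8 - 53) - 1*5348 = (-30*(-8) - 53) - 5348 = (240 - 53) - 5348 = 187 - 5348 = -5161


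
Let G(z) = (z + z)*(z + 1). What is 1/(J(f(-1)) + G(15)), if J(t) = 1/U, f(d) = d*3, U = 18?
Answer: 18/8641 ≈ 0.0020831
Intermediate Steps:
f(d) = 3*d
J(t) = 1/18
G(z) = 2*z*(1 + z) (G(z) = (2*z)*(1 + z) = 2*z*(1 + z))
1/(J(f(-1)) + G(15)) = 1/(1/18 + 2*15*(1 + 15)) = 1/(1/18 + 2*15*16) = 1/(1/18 + 480) = 1/(8641/18) = 18/8641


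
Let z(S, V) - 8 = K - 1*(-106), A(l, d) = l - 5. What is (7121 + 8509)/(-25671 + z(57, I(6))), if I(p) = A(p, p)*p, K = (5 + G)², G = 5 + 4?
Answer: -15630/25361 ≈ -0.61630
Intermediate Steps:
A(l, d) = -5 + l
G = 9
K = 196 (K = (5 + 9)² = 14² = 196)
I(p) = p*(-5 + p) (I(p) = (-5 + p)*p = p*(-5 + p))
z(S, V) = 310 (z(S, V) = 8 + (196 - 1*(-106)) = 8 + (196 + 106) = 8 + 302 = 310)
(7121 + 8509)/(-25671 + z(57, I(6))) = (7121 + 8509)/(-25671 + 310) = 15630/(-25361) = 15630*(-1/25361) = -15630/25361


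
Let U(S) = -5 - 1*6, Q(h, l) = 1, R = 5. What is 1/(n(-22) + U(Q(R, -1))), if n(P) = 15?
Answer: ¼ ≈ 0.25000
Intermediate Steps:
U(S) = -11 (U(S) = -5 - 6 = -11)
1/(n(-22) + U(Q(R, -1))) = 1/(15 - 11) = 1/4 = ¼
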